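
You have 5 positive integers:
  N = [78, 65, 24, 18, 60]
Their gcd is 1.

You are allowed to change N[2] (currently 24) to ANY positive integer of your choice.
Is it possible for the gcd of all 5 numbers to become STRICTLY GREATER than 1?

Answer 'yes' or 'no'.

Current gcd = 1
gcd of all OTHER numbers (without N[2]=24): gcd([78, 65, 18, 60]) = 1
The new gcd after any change is gcd(1, new_value).
This can be at most 1.
Since 1 = old gcd 1, the gcd can only stay the same or decrease.

Answer: no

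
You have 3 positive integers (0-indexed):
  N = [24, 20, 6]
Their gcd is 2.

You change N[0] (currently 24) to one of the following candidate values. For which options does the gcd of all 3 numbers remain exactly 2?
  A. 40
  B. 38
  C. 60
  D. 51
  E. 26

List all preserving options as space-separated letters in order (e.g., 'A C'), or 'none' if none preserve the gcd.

Answer: A B C E

Derivation:
Old gcd = 2; gcd of others (without N[0]) = 2
New gcd for candidate v: gcd(2, v). Preserves old gcd iff gcd(2, v) = 2.
  Option A: v=40, gcd(2,40)=2 -> preserves
  Option B: v=38, gcd(2,38)=2 -> preserves
  Option C: v=60, gcd(2,60)=2 -> preserves
  Option D: v=51, gcd(2,51)=1 -> changes
  Option E: v=26, gcd(2,26)=2 -> preserves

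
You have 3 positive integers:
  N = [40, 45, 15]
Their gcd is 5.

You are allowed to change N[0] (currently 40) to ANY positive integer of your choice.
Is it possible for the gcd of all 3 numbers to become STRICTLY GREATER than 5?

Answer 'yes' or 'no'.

Answer: yes

Derivation:
Current gcd = 5
gcd of all OTHER numbers (without N[0]=40): gcd([45, 15]) = 15
The new gcd after any change is gcd(15, new_value).
This can be at most 15.
Since 15 > old gcd 5, the gcd CAN increase (e.g., set N[0] = 15).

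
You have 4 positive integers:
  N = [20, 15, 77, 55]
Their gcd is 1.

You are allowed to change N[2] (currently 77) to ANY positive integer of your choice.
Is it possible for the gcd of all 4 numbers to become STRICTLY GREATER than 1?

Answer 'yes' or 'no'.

Current gcd = 1
gcd of all OTHER numbers (without N[2]=77): gcd([20, 15, 55]) = 5
The new gcd after any change is gcd(5, new_value).
This can be at most 5.
Since 5 > old gcd 1, the gcd CAN increase (e.g., set N[2] = 5).

Answer: yes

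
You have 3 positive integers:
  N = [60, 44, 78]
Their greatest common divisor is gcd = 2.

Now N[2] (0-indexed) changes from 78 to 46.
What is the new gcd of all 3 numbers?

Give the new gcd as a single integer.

Numbers: [60, 44, 78], gcd = 2
Change: index 2, 78 -> 46
gcd of the OTHER numbers (without index 2): gcd([60, 44]) = 4
New gcd = gcd(g_others, new_val) = gcd(4, 46) = 2

Answer: 2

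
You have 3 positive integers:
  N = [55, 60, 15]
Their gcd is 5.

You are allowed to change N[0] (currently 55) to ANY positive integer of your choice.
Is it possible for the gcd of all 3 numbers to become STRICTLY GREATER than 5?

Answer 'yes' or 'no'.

Answer: yes

Derivation:
Current gcd = 5
gcd of all OTHER numbers (without N[0]=55): gcd([60, 15]) = 15
The new gcd after any change is gcd(15, new_value).
This can be at most 15.
Since 15 > old gcd 5, the gcd CAN increase (e.g., set N[0] = 15).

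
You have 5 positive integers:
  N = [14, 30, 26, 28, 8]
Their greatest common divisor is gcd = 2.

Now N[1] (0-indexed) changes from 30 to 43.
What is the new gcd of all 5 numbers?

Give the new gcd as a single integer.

Answer: 1

Derivation:
Numbers: [14, 30, 26, 28, 8], gcd = 2
Change: index 1, 30 -> 43
gcd of the OTHER numbers (without index 1): gcd([14, 26, 28, 8]) = 2
New gcd = gcd(g_others, new_val) = gcd(2, 43) = 1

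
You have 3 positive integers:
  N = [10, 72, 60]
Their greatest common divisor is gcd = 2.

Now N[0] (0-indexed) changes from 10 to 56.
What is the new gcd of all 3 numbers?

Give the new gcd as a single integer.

Numbers: [10, 72, 60], gcd = 2
Change: index 0, 10 -> 56
gcd of the OTHER numbers (without index 0): gcd([72, 60]) = 12
New gcd = gcd(g_others, new_val) = gcd(12, 56) = 4

Answer: 4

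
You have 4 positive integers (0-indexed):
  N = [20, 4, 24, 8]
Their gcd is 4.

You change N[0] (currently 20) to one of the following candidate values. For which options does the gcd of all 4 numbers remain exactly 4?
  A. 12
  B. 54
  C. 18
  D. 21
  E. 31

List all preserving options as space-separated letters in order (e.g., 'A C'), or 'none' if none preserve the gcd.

Answer: A

Derivation:
Old gcd = 4; gcd of others (without N[0]) = 4
New gcd for candidate v: gcd(4, v). Preserves old gcd iff gcd(4, v) = 4.
  Option A: v=12, gcd(4,12)=4 -> preserves
  Option B: v=54, gcd(4,54)=2 -> changes
  Option C: v=18, gcd(4,18)=2 -> changes
  Option D: v=21, gcd(4,21)=1 -> changes
  Option E: v=31, gcd(4,31)=1 -> changes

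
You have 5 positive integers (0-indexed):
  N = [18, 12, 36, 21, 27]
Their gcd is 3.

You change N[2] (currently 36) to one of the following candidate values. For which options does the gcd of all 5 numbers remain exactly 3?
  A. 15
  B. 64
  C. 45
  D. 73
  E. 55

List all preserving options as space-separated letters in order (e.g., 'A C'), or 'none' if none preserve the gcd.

Old gcd = 3; gcd of others (without N[2]) = 3
New gcd for candidate v: gcd(3, v). Preserves old gcd iff gcd(3, v) = 3.
  Option A: v=15, gcd(3,15)=3 -> preserves
  Option B: v=64, gcd(3,64)=1 -> changes
  Option C: v=45, gcd(3,45)=3 -> preserves
  Option D: v=73, gcd(3,73)=1 -> changes
  Option E: v=55, gcd(3,55)=1 -> changes

Answer: A C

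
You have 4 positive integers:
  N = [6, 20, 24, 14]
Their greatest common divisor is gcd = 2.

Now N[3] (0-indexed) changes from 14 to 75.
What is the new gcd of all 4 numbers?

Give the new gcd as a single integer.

Numbers: [6, 20, 24, 14], gcd = 2
Change: index 3, 14 -> 75
gcd of the OTHER numbers (without index 3): gcd([6, 20, 24]) = 2
New gcd = gcd(g_others, new_val) = gcd(2, 75) = 1

Answer: 1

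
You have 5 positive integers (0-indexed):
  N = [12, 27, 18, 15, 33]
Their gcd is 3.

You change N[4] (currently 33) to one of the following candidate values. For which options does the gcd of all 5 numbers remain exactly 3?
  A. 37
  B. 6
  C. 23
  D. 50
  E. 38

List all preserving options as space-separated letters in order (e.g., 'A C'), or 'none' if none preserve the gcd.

Answer: B

Derivation:
Old gcd = 3; gcd of others (without N[4]) = 3
New gcd for candidate v: gcd(3, v). Preserves old gcd iff gcd(3, v) = 3.
  Option A: v=37, gcd(3,37)=1 -> changes
  Option B: v=6, gcd(3,6)=3 -> preserves
  Option C: v=23, gcd(3,23)=1 -> changes
  Option D: v=50, gcd(3,50)=1 -> changes
  Option E: v=38, gcd(3,38)=1 -> changes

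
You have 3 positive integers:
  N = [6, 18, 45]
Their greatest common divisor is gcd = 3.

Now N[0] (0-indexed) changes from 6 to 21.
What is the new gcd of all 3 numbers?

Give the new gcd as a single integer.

Answer: 3

Derivation:
Numbers: [6, 18, 45], gcd = 3
Change: index 0, 6 -> 21
gcd of the OTHER numbers (without index 0): gcd([18, 45]) = 9
New gcd = gcd(g_others, new_val) = gcd(9, 21) = 3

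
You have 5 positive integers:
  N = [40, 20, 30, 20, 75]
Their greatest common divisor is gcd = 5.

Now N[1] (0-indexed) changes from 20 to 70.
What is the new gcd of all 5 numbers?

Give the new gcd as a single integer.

Answer: 5

Derivation:
Numbers: [40, 20, 30, 20, 75], gcd = 5
Change: index 1, 20 -> 70
gcd of the OTHER numbers (without index 1): gcd([40, 30, 20, 75]) = 5
New gcd = gcd(g_others, new_val) = gcd(5, 70) = 5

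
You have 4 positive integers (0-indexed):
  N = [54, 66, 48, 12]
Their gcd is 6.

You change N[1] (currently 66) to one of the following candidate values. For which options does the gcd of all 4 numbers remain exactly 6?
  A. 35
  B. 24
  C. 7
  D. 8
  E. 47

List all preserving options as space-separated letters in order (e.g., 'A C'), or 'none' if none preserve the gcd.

Old gcd = 6; gcd of others (without N[1]) = 6
New gcd for candidate v: gcd(6, v). Preserves old gcd iff gcd(6, v) = 6.
  Option A: v=35, gcd(6,35)=1 -> changes
  Option B: v=24, gcd(6,24)=6 -> preserves
  Option C: v=7, gcd(6,7)=1 -> changes
  Option D: v=8, gcd(6,8)=2 -> changes
  Option E: v=47, gcd(6,47)=1 -> changes

Answer: B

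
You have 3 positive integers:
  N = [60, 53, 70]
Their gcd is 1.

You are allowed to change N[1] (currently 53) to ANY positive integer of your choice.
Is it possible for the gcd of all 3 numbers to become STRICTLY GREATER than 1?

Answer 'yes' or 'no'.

Current gcd = 1
gcd of all OTHER numbers (without N[1]=53): gcd([60, 70]) = 10
The new gcd after any change is gcd(10, new_value).
This can be at most 10.
Since 10 > old gcd 1, the gcd CAN increase (e.g., set N[1] = 10).

Answer: yes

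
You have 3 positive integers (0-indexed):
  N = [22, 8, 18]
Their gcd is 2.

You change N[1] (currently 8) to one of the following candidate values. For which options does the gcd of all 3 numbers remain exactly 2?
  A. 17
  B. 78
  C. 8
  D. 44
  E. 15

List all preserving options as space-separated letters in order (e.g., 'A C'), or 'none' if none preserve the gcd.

Answer: B C D

Derivation:
Old gcd = 2; gcd of others (without N[1]) = 2
New gcd for candidate v: gcd(2, v). Preserves old gcd iff gcd(2, v) = 2.
  Option A: v=17, gcd(2,17)=1 -> changes
  Option B: v=78, gcd(2,78)=2 -> preserves
  Option C: v=8, gcd(2,8)=2 -> preserves
  Option D: v=44, gcd(2,44)=2 -> preserves
  Option E: v=15, gcd(2,15)=1 -> changes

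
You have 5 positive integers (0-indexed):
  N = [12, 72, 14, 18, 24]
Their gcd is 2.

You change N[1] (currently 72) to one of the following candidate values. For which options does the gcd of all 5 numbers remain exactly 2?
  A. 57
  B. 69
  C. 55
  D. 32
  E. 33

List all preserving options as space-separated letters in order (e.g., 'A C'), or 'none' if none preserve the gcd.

Old gcd = 2; gcd of others (without N[1]) = 2
New gcd for candidate v: gcd(2, v). Preserves old gcd iff gcd(2, v) = 2.
  Option A: v=57, gcd(2,57)=1 -> changes
  Option B: v=69, gcd(2,69)=1 -> changes
  Option C: v=55, gcd(2,55)=1 -> changes
  Option D: v=32, gcd(2,32)=2 -> preserves
  Option E: v=33, gcd(2,33)=1 -> changes

Answer: D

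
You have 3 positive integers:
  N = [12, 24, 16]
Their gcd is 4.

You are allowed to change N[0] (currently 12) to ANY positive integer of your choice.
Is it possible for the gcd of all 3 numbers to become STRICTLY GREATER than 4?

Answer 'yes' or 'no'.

Current gcd = 4
gcd of all OTHER numbers (without N[0]=12): gcd([24, 16]) = 8
The new gcd after any change is gcd(8, new_value).
This can be at most 8.
Since 8 > old gcd 4, the gcd CAN increase (e.g., set N[0] = 8).

Answer: yes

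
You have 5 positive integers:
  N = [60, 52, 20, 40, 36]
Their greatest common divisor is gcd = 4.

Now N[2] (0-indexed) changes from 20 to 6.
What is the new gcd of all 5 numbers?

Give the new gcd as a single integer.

Numbers: [60, 52, 20, 40, 36], gcd = 4
Change: index 2, 20 -> 6
gcd of the OTHER numbers (without index 2): gcd([60, 52, 40, 36]) = 4
New gcd = gcd(g_others, new_val) = gcd(4, 6) = 2

Answer: 2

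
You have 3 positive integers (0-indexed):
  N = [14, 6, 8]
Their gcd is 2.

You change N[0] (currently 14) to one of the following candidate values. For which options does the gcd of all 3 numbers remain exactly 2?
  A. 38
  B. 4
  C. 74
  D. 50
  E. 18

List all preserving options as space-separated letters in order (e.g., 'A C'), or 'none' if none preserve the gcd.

Old gcd = 2; gcd of others (without N[0]) = 2
New gcd for candidate v: gcd(2, v). Preserves old gcd iff gcd(2, v) = 2.
  Option A: v=38, gcd(2,38)=2 -> preserves
  Option B: v=4, gcd(2,4)=2 -> preserves
  Option C: v=74, gcd(2,74)=2 -> preserves
  Option D: v=50, gcd(2,50)=2 -> preserves
  Option E: v=18, gcd(2,18)=2 -> preserves

Answer: A B C D E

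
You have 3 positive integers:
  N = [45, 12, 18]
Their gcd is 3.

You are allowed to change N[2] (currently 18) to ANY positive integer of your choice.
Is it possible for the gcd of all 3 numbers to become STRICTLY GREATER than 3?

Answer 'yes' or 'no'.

Current gcd = 3
gcd of all OTHER numbers (without N[2]=18): gcd([45, 12]) = 3
The new gcd after any change is gcd(3, new_value).
This can be at most 3.
Since 3 = old gcd 3, the gcd can only stay the same or decrease.

Answer: no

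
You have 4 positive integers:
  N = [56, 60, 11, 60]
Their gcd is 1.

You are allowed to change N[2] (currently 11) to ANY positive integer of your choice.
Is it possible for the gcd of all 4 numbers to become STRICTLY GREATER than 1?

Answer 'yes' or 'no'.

Answer: yes

Derivation:
Current gcd = 1
gcd of all OTHER numbers (without N[2]=11): gcd([56, 60, 60]) = 4
The new gcd after any change is gcd(4, new_value).
This can be at most 4.
Since 4 > old gcd 1, the gcd CAN increase (e.g., set N[2] = 4).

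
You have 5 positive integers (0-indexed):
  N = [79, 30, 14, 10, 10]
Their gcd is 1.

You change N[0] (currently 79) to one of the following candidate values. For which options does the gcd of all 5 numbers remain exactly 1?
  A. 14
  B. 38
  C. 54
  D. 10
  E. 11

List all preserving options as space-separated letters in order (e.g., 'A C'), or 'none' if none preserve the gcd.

Old gcd = 1; gcd of others (without N[0]) = 2
New gcd for candidate v: gcd(2, v). Preserves old gcd iff gcd(2, v) = 1.
  Option A: v=14, gcd(2,14)=2 -> changes
  Option B: v=38, gcd(2,38)=2 -> changes
  Option C: v=54, gcd(2,54)=2 -> changes
  Option D: v=10, gcd(2,10)=2 -> changes
  Option E: v=11, gcd(2,11)=1 -> preserves

Answer: E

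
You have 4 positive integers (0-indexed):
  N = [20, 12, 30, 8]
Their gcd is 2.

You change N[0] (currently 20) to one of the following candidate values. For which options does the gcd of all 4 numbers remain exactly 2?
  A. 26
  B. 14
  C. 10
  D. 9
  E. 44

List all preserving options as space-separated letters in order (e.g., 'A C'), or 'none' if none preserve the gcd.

Old gcd = 2; gcd of others (without N[0]) = 2
New gcd for candidate v: gcd(2, v). Preserves old gcd iff gcd(2, v) = 2.
  Option A: v=26, gcd(2,26)=2 -> preserves
  Option B: v=14, gcd(2,14)=2 -> preserves
  Option C: v=10, gcd(2,10)=2 -> preserves
  Option D: v=9, gcd(2,9)=1 -> changes
  Option E: v=44, gcd(2,44)=2 -> preserves

Answer: A B C E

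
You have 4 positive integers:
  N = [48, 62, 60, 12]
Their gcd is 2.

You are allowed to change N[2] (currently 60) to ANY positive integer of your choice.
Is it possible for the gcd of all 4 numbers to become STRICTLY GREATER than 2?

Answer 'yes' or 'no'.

Answer: no

Derivation:
Current gcd = 2
gcd of all OTHER numbers (without N[2]=60): gcd([48, 62, 12]) = 2
The new gcd after any change is gcd(2, new_value).
This can be at most 2.
Since 2 = old gcd 2, the gcd can only stay the same or decrease.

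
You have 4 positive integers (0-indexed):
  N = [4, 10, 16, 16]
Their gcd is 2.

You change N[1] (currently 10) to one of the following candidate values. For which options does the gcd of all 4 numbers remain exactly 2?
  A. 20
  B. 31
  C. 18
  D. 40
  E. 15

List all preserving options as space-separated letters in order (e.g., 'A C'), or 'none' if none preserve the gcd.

Old gcd = 2; gcd of others (without N[1]) = 4
New gcd for candidate v: gcd(4, v). Preserves old gcd iff gcd(4, v) = 2.
  Option A: v=20, gcd(4,20)=4 -> changes
  Option B: v=31, gcd(4,31)=1 -> changes
  Option C: v=18, gcd(4,18)=2 -> preserves
  Option D: v=40, gcd(4,40)=4 -> changes
  Option E: v=15, gcd(4,15)=1 -> changes

Answer: C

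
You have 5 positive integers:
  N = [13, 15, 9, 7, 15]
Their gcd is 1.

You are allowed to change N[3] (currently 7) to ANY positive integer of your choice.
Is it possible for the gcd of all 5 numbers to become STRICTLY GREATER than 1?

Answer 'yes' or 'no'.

Answer: no

Derivation:
Current gcd = 1
gcd of all OTHER numbers (without N[3]=7): gcd([13, 15, 9, 15]) = 1
The new gcd after any change is gcd(1, new_value).
This can be at most 1.
Since 1 = old gcd 1, the gcd can only stay the same or decrease.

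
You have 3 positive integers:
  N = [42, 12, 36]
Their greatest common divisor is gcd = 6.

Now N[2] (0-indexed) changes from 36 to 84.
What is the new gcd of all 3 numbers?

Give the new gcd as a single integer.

Answer: 6

Derivation:
Numbers: [42, 12, 36], gcd = 6
Change: index 2, 36 -> 84
gcd of the OTHER numbers (without index 2): gcd([42, 12]) = 6
New gcd = gcd(g_others, new_val) = gcd(6, 84) = 6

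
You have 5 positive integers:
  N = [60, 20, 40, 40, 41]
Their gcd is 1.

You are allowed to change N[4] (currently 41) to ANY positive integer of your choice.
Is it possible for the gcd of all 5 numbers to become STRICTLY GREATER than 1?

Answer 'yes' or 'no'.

Answer: yes

Derivation:
Current gcd = 1
gcd of all OTHER numbers (without N[4]=41): gcd([60, 20, 40, 40]) = 20
The new gcd after any change is gcd(20, new_value).
This can be at most 20.
Since 20 > old gcd 1, the gcd CAN increase (e.g., set N[4] = 20).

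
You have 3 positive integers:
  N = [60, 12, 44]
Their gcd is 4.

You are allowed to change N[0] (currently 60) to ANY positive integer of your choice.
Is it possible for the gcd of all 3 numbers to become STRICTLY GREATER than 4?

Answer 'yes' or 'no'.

Answer: no

Derivation:
Current gcd = 4
gcd of all OTHER numbers (without N[0]=60): gcd([12, 44]) = 4
The new gcd after any change is gcd(4, new_value).
This can be at most 4.
Since 4 = old gcd 4, the gcd can only stay the same or decrease.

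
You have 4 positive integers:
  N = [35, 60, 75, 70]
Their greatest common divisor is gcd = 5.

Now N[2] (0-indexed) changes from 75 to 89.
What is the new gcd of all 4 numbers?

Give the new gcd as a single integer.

Answer: 1

Derivation:
Numbers: [35, 60, 75, 70], gcd = 5
Change: index 2, 75 -> 89
gcd of the OTHER numbers (without index 2): gcd([35, 60, 70]) = 5
New gcd = gcd(g_others, new_val) = gcd(5, 89) = 1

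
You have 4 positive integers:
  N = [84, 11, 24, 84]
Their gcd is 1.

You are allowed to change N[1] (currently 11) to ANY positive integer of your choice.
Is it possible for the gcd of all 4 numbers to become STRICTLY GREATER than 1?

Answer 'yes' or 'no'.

Answer: yes

Derivation:
Current gcd = 1
gcd of all OTHER numbers (without N[1]=11): gcd([84, 24, 84]) = 12
The new gcd after any change is gcd(12, new_value).
This can be at most 12.
Since 12 > old gcd 1, the gcd CAN increase (e.g., set N[1] = 12).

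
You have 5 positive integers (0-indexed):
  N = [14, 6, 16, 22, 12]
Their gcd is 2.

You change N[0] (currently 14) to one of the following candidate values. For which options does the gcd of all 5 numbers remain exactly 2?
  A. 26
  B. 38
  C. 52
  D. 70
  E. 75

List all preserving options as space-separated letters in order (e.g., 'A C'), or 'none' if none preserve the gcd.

Old gcd = 2; gcd of others (without N[0]) = 2
New gcd for candidate v: gcd(2, v). Preserves old gcd iff gcd(2, v) = 2.
  Option A: v=26, gcd(2,26)=2 -> preserves
  Option B: v=38, gcd(2,38)=2 -> preserves
  Option C: v=52, gcd(2,52)=2 -> preserves
  Option D: v=70, gcd(2,70)=2 -> preserves
  Option E: v=75, gcd(2,75)=1 -> changes

Answer: A B C D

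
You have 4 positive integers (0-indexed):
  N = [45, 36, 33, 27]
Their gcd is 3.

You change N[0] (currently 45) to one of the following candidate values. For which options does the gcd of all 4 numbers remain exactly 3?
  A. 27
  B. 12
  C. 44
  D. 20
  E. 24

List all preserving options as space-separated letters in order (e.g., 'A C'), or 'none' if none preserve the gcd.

Answer: A B E

Derivation:
Old gcd = 3; gcd of others (without N[0]) = 3
New gcd for candidate v: gcd(3, v). Preserves old gcd iff gcd(3, v) = 3.
  Option A: v=27, gcd(3,27)=3 -> preserves
  Option B: v=12, gcd(3,12)=3 -> preserves
  Option C: v=44, gcd(3,44)=1 -> changes
  Option D: v=20, gcd(3,20)=1 -> changes
  Option E: v=24, gcd(3,24)=3 -> preserves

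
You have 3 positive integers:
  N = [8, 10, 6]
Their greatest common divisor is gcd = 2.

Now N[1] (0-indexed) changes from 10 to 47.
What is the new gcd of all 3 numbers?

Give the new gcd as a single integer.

Numbers: [8, 10, 6], gcd = 2
Change: index 1, 10 -> 47
gcd of the OTHER numbers (without index 1): gcd([8, 6]) = 2
New gcd = gcd(g_others, new_val) = gcd(2, 47) = 1

Answer: 1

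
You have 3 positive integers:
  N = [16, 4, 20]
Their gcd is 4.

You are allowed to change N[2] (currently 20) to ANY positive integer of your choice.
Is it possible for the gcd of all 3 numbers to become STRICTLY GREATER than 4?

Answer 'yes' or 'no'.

Answer: no

Derivation:
Current gcd = 4
gcd of all OTHER numbers (without N[2]=20): gcd([16, 4]) = 4
The new gcd after any change is gcd(4, new_value).
This can be at most 4.
Since 4 = old gcd 4, the gcd can only stay the same or decrease.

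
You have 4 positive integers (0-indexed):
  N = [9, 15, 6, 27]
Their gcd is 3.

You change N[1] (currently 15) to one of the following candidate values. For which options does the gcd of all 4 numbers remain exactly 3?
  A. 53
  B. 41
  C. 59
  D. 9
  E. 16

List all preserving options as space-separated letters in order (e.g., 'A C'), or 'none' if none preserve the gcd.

Old gcd = 3; gcd of others (without N[1]) = 3
New gcd for candidate v: gcd(3, v). Preserves old gcd iff gcd(3, v) = 3.
  Option A: v=53, gcd(3,53)=1 -> changes
  Option B: v=41, gcd(3,41)=1 -> changes
  Option C: v=59, gcd(3,59)=1 -> changes
  Option D: v=9, gcd(3,9)=3 -> preserves
  Option E: v=16, gcd(3,16)=1 -> changes

Answer: D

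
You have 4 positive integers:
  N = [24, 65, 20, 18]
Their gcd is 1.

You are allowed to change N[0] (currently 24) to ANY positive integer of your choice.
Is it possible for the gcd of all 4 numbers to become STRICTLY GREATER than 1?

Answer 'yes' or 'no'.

Current gcd = 1
gcd of all OTHER numbers (without N[0]=24): gcd([65, 20, 18]) = 1
The new gcd after any change is gcd(1, new_value).
This can be at most 1.
Since 1 = old gcd 1, the gcd can only stay the same or decrease.

Answer: no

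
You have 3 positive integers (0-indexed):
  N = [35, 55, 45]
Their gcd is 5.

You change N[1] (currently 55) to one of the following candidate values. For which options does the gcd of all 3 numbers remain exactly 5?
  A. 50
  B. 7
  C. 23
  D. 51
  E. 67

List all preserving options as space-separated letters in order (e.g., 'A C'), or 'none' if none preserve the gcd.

Old gcd = 5; gcd of others (without N[1]) = 5
New gcd for candidate v: gcd(5, v). Preserves old gcd iff gcd(5, v) = 5.
  Option A: v=50, gcd(5,50)=5 -> preserves
  Option B: v=7, gcd(5,7)=1 -> changes
  Option C: v=23, gcd(5,23)=1 -> changes
  Option D: v=51, gcd(5,51)=1 -> changes
  Option E: v=67, gcd(5,67)=1 -> changes

Answer: A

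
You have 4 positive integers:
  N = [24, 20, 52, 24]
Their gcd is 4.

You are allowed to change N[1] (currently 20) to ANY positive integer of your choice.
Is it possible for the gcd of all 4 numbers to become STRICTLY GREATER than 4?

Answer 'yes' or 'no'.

Current gcd = 4
gcd of all OTHER numbers (without N[1]=20): gcd([24, 52, 24]) = 4
The new gcd after any change is gcd(4, new_value).
This can be at most 4.
Since 4 = old gcd 4, the gcd can only stay the same or decrease.

Answer: no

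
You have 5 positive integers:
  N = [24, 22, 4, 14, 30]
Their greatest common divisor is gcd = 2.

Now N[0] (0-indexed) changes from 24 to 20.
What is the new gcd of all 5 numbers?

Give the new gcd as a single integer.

Numbers: [24, 22, 4, 14, 30], gcd = 2
Change: index 0, 24 -> 20
gcd of the OTHER numbers (without index 0): gcd([22, 4, 14, 30]) = 2
New gcd = gcd(g_others, new_val) = gcd(2, 20) = 2

Answer: 2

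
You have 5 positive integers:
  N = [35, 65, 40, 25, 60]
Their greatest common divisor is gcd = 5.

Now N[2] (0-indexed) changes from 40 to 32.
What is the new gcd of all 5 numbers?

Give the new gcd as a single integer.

Answer: 1

Derivation:
Numbers: [35, 65, 40, 25, 60], gcd = 5
Change: index 2, 40 -> 32
gcd of the OTHER numbers (without index 2): gcd([35, 65, 25, 60]) = 5
New gcd = gcd(g_others, new_val) = gcd(5, 32) = 1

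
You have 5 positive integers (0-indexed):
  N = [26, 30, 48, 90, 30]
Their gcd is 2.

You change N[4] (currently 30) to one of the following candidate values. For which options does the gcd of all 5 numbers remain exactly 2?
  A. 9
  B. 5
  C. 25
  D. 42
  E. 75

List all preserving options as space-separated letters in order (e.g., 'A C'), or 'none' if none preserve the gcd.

Answer: D

Derivation:
Old gcd = 2; gcd of others (without N[4]) = 2
New gcd for candidate v: gcd(2, v). Preserves old gcd iff gcd(2, v) = 2.
  Option A: v=9, gcd(2,9)=1 -> changes
  Option B: v=5, gcd(2,5)=1 -> changes
  Option C: v=25, gcd(2,25)=1 -> changes
  Option D: v=42, gcd(2,42)=2 -> preserves
  Option E: v=75, gcd(2,75)=1 -> changes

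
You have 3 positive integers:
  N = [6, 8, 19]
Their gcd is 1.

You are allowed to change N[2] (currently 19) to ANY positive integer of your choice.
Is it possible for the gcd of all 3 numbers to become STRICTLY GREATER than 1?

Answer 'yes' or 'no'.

Answer: yes

Derivation:
Current gcd = 1
gcd of all OTHER numbers (without N[2]=19): gcd([6, 8]) = 2
The new gcd after any change is gcd(2, new_value).
This can be at most 2.
Since 2 > old gcd 1, the gcd CAN increase (e.g., set N[2] = 2).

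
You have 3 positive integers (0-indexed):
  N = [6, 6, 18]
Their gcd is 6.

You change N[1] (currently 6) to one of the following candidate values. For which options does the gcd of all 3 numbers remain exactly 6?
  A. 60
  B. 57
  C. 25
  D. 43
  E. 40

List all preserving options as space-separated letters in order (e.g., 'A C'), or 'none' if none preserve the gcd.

Old gcd = 6; gcd of others (without N[1]) = 6
New gcd for candidate v: gcd(6, v). Preserves old gcd iff gcd(6, v) = 6.
  Option A: v=60, gcd(6,60)=6 -> preserves
  Option B: v=57, gcd(6,57)=3 -> changes
  Option C: v=25, gcd(6,25)=1 -> changes
  Option D: v=43, gcd(6,43)=1 -> changes
  Option E: v=40, gcd(6,40)=2 -> changes

Answer: A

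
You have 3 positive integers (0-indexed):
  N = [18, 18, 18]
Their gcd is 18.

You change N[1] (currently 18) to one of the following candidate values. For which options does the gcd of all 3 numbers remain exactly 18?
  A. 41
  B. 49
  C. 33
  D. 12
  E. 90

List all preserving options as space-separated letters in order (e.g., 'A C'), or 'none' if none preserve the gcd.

Answer: E

Derivation:
Old gcd = 18; gcd of others (without N[1]) = 18
New gcd for candidate v: gcd(18, v). Preserves old gcd iff gcd(18, v) = 18.
  Option A: v=41, gcd(18,41)=1 -> changes
  Option B: v=49, gcd(18,49)=1 -> changes
  Option C: v=33, gcd(18,33)=3 -> changes
  Option D: v=12, gcd(18,12)=6 -> changes
  Option E: v=90, gcd(18,90)=18 -> preserves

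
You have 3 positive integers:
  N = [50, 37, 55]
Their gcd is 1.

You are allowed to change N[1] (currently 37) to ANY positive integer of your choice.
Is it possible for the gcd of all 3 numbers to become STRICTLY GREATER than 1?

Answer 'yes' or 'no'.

Current gcd = 1
gcd of all OTHER numbers (without N[1]=37): gcd([50, 55]) = 5
The new gcd after any change is gcd(5, new_value).
This can be at most 5.
Since 5 > old gcd 1, the gcd CAN increase (e.g., set N[1] = 5).

Answer: yes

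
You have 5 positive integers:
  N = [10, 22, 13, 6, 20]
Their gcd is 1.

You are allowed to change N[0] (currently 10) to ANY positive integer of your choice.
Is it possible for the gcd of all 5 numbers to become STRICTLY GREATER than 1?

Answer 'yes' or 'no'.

Current gcd = 1
gcd of all OTHER numbers (without N[0]=10): gcd([22, 13, 6, 20]) = 1
The new gcd after any change is gcd(1, new_value).
This can be at most 1.
Since 1 = old gcd 1, the gcd can only stay the same or decrease.

Answer: no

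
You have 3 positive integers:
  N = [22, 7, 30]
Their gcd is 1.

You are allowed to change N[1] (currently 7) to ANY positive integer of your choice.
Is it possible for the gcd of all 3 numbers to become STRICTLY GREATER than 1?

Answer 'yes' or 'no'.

Answer: yes

Derivation:
Current gcd = 1
gcd of all OTHER numbers (without N[1]=7): gcd([22, 30]) = 2
The new gcd after any change is gcd(2, new_value).
This can be at most 2.
Since 2 > old gcd 1, the gcd CAN increase (e.g., set N[1] = 2).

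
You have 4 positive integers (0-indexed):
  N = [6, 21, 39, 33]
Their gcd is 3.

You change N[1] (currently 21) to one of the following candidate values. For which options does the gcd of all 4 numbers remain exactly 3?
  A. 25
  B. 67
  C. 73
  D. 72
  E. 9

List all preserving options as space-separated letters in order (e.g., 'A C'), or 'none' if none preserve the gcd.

Old gcd = 3; gcd of others (without N[1]) = 3
New gcd for candidate v: gcd(3, v). Preserves old gcd iff gcd(3, v) = 3.
  Option A: v=25, gcd(3,25)=1 -> changes
  Option B: v=67, gcd(3,67)=1 -> changes
  Option C: v=73, gcd(3,73)=1 -> changes
  Option D: v=72, gcd(3,72)=3 -> preserves
  Option E: v=9, gcd(3,9)=3 -> preserves

Answer: D E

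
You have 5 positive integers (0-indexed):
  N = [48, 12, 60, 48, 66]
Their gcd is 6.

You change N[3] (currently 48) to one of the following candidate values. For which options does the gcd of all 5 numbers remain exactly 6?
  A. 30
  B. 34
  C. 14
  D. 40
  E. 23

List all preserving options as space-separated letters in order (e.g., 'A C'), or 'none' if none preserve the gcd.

Old gcd = 6; gcd of others (without N[3]) = 6
New gcd for candidate v: gcd(6, v). Preserves old gcd iff gcd(6, v) = 6.
  Option A: v=30, gcd(6,30)=6 -> preserves
  Option B: v=34, gcd(6,34)=2 -> changes
  Option C: v=14, gcd(6,14)=2 -> changes
  Option D: v=40, gcd(6,40)=2 -> changes
  Option E: v=23, gcd(6,23)=1 -> changes

Answer: A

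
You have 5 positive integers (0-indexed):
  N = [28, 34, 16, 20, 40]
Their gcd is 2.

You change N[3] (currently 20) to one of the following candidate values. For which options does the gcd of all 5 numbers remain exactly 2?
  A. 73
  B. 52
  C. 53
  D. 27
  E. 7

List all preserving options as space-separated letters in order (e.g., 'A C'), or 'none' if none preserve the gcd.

Answer: B

Derivation:
Old gcd = 2; gcd of others (without N[3]) = 2
New gcd for candidate v: gcd(2, v). Preserves old gcd iff gcd(2, v) = 2.
  Option A: v=73, gcd(2,73)=1 -> changes
  Option B: v=52, gcd(2,52)=2 -> preserves
  Option C: v=53, gcd(2,53)=1 -> changes
  Option D: v=27, gcd(2,27)=1 -> changes
  Option E: v=7, gcd(2,7)=1 -> changes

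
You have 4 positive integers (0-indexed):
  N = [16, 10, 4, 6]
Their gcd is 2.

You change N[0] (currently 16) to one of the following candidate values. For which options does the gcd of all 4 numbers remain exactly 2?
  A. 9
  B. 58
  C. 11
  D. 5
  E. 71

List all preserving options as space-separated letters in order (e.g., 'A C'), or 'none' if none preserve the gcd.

Answer: B

Derivation:
Old gcd = 2; gcd of others (without N[0]) = 2
New gcd for candidate v: gcd(2, v). Preserves old gcd iff gcd(2, v) = 2.
  Option A: v=9, gcd(2,9)=1 -> changes
  Option B: v=58, gcd(2,58)=2 -> preserves
  Option C: v=11, gcd(2,11)=1 -> changes
  Option D: v=5, gcd(2,5)=1 -> changes
  Option E: v=71, gcd(2,71)=1 -> changes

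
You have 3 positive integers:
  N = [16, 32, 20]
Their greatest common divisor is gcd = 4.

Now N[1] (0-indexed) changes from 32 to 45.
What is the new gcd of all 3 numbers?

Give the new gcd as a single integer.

Numbers: [16, 32, 20], gcd = 4
Change: index 1, 32 -> 45
gcd of the OTHER numbers (without index 1): gcd([16, 20]) = 4
New gcd = gcd(g_others, new_val) = gcd(4, 45) = 1

Answer: 1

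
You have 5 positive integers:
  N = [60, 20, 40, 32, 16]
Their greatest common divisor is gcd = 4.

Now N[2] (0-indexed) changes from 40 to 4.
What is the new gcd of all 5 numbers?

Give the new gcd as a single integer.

Answer: 4

Derivation:
Numbers: [60, 20, 40, 32, 16], gcd = 4
Change: index 2, 40 -> 4
gcd of the OTHER numbers (without index 2): gcd([60, 20, 32, 16]) = 4
New gcd = gcd(g_others, new_val) = gcd(4, 4) = 4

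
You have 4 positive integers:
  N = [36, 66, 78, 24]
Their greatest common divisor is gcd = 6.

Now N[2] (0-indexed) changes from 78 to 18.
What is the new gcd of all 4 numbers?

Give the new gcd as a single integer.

Numbers: [36, 66, 78, 24], gcd = 6
Change: index 2, 78 -> 18
gcd of the OTHER numbers (without index 2): gcd([36, 66, 24]) = 6
New gcd = gcd(g_others, new_val) = gcd(6, 18) = 6

Answer: 6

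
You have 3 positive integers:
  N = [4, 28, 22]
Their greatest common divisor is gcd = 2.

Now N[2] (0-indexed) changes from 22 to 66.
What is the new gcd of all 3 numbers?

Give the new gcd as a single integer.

Answer: 2

Derivation:
Numbers: [4, 28, 22], gcd = 2
Change: index 2, 22 -> 66
gcd of the OTHER numbers (without index 2): gcd([4, 28]) = 4
New gcd = gcd(g_others, new_val) = gcd(4, 66) = 2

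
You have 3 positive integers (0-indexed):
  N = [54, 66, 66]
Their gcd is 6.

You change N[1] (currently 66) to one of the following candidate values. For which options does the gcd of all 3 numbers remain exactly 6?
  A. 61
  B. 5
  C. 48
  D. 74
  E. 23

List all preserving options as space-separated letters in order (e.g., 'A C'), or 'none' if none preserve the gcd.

Old gcd = 6; gcd of others (without N[1]) = 6
New gcd for candidate v: gcd(6, v). Preserves old gcd iff gcd(6, v) = 6.
  Option A: v=61, gcd(6,61)=1 -> changes
  Option B: v=5, gcd(6,5)=1 -> changes
  Option C: v=48, gcd(6,48)=6 -> preserves
  Option D: v=74, gcd(6,74)=2 -> changes
  Option E: v=23, gcd(6,23)=1 -> changes

Answer: C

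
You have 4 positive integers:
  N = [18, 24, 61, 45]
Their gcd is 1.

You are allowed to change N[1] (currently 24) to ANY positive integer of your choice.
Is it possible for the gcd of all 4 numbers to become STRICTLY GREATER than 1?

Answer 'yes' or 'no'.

Answer: no

Derivation:
Current gcd = 1
gcd of all OTHER numbers (without N[1]=24): gcd([18, 61, 45]) = 1
The new gcd after any change is gcd(1, new_value).
This can be at most 1.
Since 1 = old gcd 1, the gcd can only stay the same or decrease.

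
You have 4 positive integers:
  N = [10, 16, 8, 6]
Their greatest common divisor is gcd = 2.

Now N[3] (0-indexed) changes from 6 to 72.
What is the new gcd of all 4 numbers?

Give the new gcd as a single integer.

Answer: 2

Derivation:
Numbers: [10, 16, 8, 6], gcd = 2
Change: index 3, 6 -> 72
gcd of the OTHER numbers (without index 3): gcd([10, 16, 8]) = 2
New gcd = gcd(g_others, new_val) = gcd(2, 72) = 2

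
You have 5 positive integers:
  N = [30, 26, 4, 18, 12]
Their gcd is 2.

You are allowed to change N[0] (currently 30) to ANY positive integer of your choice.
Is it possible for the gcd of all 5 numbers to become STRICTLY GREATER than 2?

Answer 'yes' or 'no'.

Answer: no

Derivation:
Current gcd = 2
gcd of all OTHER numbers (without N[0]=30): gcd([26, 4, 18, 12]) = 2
The new gcd after any change is gcd(2, new_value).
This can be at most 2.
Since 2 = old gcd 2, the gcd can only stay the same or decrease.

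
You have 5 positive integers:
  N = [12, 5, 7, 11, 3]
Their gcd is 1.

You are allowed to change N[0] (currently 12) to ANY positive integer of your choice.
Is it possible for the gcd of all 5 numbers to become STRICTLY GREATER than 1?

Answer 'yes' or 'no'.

Current gcd = 1
gcd of all OTHER numbers (without N[0]=12): gcd([5, 7, 11, 3]) = 1
The new gcd after any change is gcd(1, new_value).
This can be at most 1.
Since 1 = old gcd 1, the gcd can only stay the same or decrease.

Answer: no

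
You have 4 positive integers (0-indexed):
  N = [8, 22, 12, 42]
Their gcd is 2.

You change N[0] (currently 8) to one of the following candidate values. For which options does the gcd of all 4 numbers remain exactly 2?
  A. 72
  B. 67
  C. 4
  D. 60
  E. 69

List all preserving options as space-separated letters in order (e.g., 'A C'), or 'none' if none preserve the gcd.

Old gcd = 2; gcd of others (without N[0]) = 2
New gcd for candidate v: gcd(2, v). Preserves old gcd iff gcd(2, v) = 2.
  Option A: v=72, gcd(2,72)=2 -> preserves
  Option B: v=67, gcd(2,67)=1 -> changes
  Option C: v=4, gcd(2,4)=2 -> preserves
  Option D: v=60, gcd(2,60)=2 -> preserves
  Option E: v=69, gcd(2,69)=1 -> changes

Answer: A C D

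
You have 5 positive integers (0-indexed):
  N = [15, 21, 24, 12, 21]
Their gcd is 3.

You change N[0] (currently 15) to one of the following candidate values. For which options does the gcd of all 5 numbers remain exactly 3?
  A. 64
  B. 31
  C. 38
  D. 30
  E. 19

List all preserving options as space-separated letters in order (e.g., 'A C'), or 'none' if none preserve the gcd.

Answer: D

Derivation:
Old gcd = 3; gcd of others (without N[0]) = 3
New gcd for candidate v: gcd(3, v). Preserves old gcd iff gcd(3, v) = 3.
  Option A: v=64, gcd(3,64)=1 -> changes
  Option B: v=31, gcd(3,31)=1 -> changes
  Option C: v=38, gcd(3,38)=1 -> changes
  Option D: v=30, gcd(3,30)=3 -> preserves
  Option E: v=19, gcd(3,19)=1 -> changes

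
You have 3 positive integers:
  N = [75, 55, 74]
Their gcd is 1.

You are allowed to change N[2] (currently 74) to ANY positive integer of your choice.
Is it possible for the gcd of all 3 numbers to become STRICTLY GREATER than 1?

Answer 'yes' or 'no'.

Current gcd = 1
gcd of all OTHER numbers (without N[2]=74): gcd([75, 55]) = 5
The new gcd after any change is gcd(5, new_value).
This can be at most 5.
Since 5 > old gcd 1, the gcd CAN increase (e.g., set N[2] = 5).

Answer: yes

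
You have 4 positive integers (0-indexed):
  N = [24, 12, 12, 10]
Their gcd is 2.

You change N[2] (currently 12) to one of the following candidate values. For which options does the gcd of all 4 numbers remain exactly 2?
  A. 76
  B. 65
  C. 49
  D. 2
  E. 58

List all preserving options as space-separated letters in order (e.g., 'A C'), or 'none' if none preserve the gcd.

Answer: A D E

Derivation:
Old gcd = 2; gcd of others (without N[2]) = 2
New gcd for candidate v: gcd(2, v). Preserves old gcd iff gcd(2, v) = 2.
  Option A: v=76, gcd(2,76)=2 -> preserves
  Option B: v=65, gcd(2,65)=1 -> changes
  Option C: v=49, gcd(2,49)=1 -> changes
  Option D: v=2, gcd(2,2)=2 -> preserves
  Option E: v=58, gcd(2,58)=2 -> preserves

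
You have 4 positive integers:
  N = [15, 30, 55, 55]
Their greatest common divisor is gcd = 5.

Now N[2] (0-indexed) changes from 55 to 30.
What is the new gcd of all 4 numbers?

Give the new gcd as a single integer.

Numbers: [15, 30, 55, 55], gcd = 5
Change: index 2, 55 -> 30
gcd of the OTHER numbers (without index 2): gcd([15, 30, 55]) = 5
New gcd = gcd(g_others, new_val) = gcd(5, 30) = 5

Answer: 5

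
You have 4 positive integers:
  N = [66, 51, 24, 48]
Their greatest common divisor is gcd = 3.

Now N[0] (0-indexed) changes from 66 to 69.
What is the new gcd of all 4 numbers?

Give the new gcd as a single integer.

Numbers: [66, 51, 24, 48], gcd = 3
Change: index 0, 66 -> 69
gcd of the OTHER numbers (without index 0): gcd([51, 24, 48]) = 3
New gcd = gcd(g_others, new_val) = gcd(3, 69) = 3

Answer: 3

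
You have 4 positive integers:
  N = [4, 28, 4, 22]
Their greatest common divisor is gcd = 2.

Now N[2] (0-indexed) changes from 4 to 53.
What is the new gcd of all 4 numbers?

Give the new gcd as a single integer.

Numbers: [4, 28, 4, 22], gcd = 2
Change: index 2, 4 -> 53
gcd of the OTHER numbers (without index 2): gcd([4, 28, 22]) = 2
New gcd = gcd(g_others, new_val) = gcd(2, 53) = 1

Answer: 1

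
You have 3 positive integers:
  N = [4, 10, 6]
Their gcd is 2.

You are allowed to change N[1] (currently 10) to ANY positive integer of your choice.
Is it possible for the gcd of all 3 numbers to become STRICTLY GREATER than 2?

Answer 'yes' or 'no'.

Current gcd = 2
gcd of all OTHER numbers (without N[1]=10): gcd([4, 6]) = 2
The new gcd after any change is gcd(2, new_value).
This can be at most 2.
Since 2 = old gcd 2, the gcd can only stay the same or decrease.

Answer: no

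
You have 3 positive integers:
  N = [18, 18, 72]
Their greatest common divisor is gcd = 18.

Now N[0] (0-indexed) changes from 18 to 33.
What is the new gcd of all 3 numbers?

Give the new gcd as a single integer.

Numbers: [18, 18, 72], gcd = 18
Change: index 0, 18 -> 33
gcd of the OTHER numbers (without index 0): gcd([18, 72]) = 18
New gcd = gcd(g_others, new_val) = gcd(18, 33) = 3

Answer: 3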